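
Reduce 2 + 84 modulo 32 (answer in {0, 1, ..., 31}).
22

Reduce the summands first: 84 ≡ 20 (mod 32), so 2 + 84 ≡ 2 + 20 (mod 32). 2 + 20 = 22; 22 = 0·32 + 22, so (2 + 84) mod 32 = 22.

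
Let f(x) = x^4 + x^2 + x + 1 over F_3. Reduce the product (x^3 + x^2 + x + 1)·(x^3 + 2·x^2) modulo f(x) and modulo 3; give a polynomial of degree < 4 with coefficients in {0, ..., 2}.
a · b ≡ 2·x^3 + 2·x^2 + x + 1 (mod f(x))

Multiply as integer polynomials: a · b = x^6 + 3·x^5 + 3·x^4 + 3·x^3 + 2·x^2. Reducing coefficients mod 3: a · b ≡ x^6 + 2·x^2. Now divide by f(x) = x^4 + x^2 + x + 1 in F_3[x], eliminating the leading term at each step:
  leading term x^6: subtract (x^2)·f(x) = x^6 + x^4 + x^3 + x^2, leaving 2·x^4 + 2·x^3 + x^2 (coefficients mod 3)
  leading term 2·x^4: subtract (2)·f(x) = 2·x^4 + 2·x^2 + 2·x + 2, leaving 2·x^3 + 2·x^2 + x + 1 (coefficients mod 3)
The degree is now < 4, so this is the remainder. Hence a · b ≡ 2·x^3 + 2·x^2 + x + 1 in F_3[x]/(f).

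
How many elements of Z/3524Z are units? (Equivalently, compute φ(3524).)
Z/3524Z has φ(3524) = 1760 units

An element a ∈ Z/3524Z is a unit iff gcd(a, 3524) = 1, so the number of units is φ(3524). φ is multiplicative, with φ(p^e) = p^e − p^(e−1). Factorise 3524 = 2^2 · 881. Then
  φ(3524) = (2^2 − 2^1) · (881 − 1) = 2 · 880 = 1760.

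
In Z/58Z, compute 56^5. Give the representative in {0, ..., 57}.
Use repeated squaring. Binary(5) = 101. Walk through the bits of the exponent 5 left-to-right: at each bit after the leading one, square the running value, then multiply by 56 if the bit is 1 (always reducing mod 58):
  bit 1 = 1 (leading): start with 56.
  bit 2 = 0: square 56^2 = 3136 ≡ 4 (mod 58).
  bit 3 = 1: square 4^2 = 16; bit is 1, so multiply 16·56 = 896 ≡ 26 (mod 58).
Final value: 56^5 ≡ 26 (mod 58).

Final answer: 26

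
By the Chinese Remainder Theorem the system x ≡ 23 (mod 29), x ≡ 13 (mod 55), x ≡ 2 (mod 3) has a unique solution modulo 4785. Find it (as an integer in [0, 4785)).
x ≡ 893 (mod 4785); the representative in [0, 4785) is 893

The moduli 29, 55, 3 are pairwise coprime, so by the CRT there is a unique solution mod 29·55·3 = 4785.
Solve by successive substitution. Start with x ≡ 23 (mod 29).
  Combine with x ≡ 13 (mod 55): write x = 23 + 29·t and require 23 + 29·t ≡ 13 (mod 55), i.e. 29·t ≡ 13 − 23 ≡ 45 (mod 55). Since 29^(−1) ≡ 19 (mod 55), t ≡ 19·45 ≡ 30 (mod 55). So x ≡ 23 + 29·30 = 893 (mod 1595).
  Combine with x ≡ 2 (mod 3): write x = 893 + 1595·t and require 893 + 1595·t ≡ 2 (mod 3), i.e. 1595·t ≡ 2 − 893 ≡ 0 (mod 3). Since 1595^(−1) ≡ 2 (mod 3) (1595 ≡ 2 (mod 3)), t ≡ 2·0 ≡ 0 (mod 3). So x ≡ 893 + 1595·0 = 893 (mod 4785).
Unique solution in [0, 4785): x = 893.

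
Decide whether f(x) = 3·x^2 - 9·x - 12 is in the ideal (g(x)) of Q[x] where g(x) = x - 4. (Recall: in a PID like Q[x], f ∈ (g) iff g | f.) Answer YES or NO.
In Q[x] the ideal (g) consists of all multiples of g, so f ∈ (g) iff g | f, i.e. iff the remainder of f on division by g is 0. Divide f by g (g is monic, so eliminate the leading term of the running remainder at each step):
  leading term 3·x^2: subtract (3·x)·g(x) = 3·x^2 - 12·x, leaving 3·x - 12
  leading term 3·x: subtract (3)·g(x) = 3·x - 12, leaving 0
The remainder is 0, so f(x) = g(x) · h(x) with h(x) = 3·x + 3. Hence g | f, i.e. f ∈ (g).

Final answer: YES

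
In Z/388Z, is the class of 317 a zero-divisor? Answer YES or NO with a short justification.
NO

gcd(317, 388) = 1, so 317 is a unit in Z/388Z (it has a multiplicative inverse). A unit cannot be a zero-divisor: if 317·b ≡ 0 then multiplying both sides by 317^(−1) gives b ≡ 0. So 317 is not a zero-divisor.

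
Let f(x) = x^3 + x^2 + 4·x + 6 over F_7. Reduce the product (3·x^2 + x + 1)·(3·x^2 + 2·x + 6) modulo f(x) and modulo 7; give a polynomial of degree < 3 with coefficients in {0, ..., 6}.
a · b ≡ x^2 + 3·x + 6 (mod f(x))

Multiply as integer polynomials: a · b = 9·x^4 + 9·x^3 + 23·x^2 + 8·x + 6. Reducing coefficients mod 7: a · b ≡ 2·x^4 + 2·x^3 + 2·x^2 + x + 6. Now divide by f(x) = x^3 + x^2 + 4·x + 6 in F_7[x], eliminating the leading term at each step:
  leading term 2·x^4: subtract (2·x)·f(x) = 2·x^4 + 2·x^3 + x^2 + 5·x, leaving x^2 + 3·x + 6 (coefficients mod 7)
The degree is now < 3, so this is the remainder. Hence a · b ≡ x^2 + 3·x + 6 in F_7[x]/(f).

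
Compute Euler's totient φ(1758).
φ is multiplicative, with φ(p^e) = p^e − p^(e−1). Factorise 1758 = 2 · 3 · 293. Then
  φ(1758) = (2 − 1) · (3 − 1) · (293 − 1) = 1 · 2 · 292 = 584.

Final answer: φ(1758) = 584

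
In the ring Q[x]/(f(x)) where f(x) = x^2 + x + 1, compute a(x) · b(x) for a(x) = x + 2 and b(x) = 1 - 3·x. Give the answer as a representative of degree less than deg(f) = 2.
a · b ≡ 5 - 2·x (mod f(x))

First multiply in Q[x] without reducing: a · b = -3·x^2 - 5·x + 2. Now divide by f(x) = x^2 + x + 1, eliminating the leading term at each step:
  leading term -3·x^2: subtract (-3)·f(x) = -3·x^2 - 3·x - 3, leaving 5 - 2·x
The degree is now < 2, so this is the remainder. Hence a · b ≡ 5 - 2·x in Q[x]/(f).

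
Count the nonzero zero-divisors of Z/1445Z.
In Z/1445Z each nonzero element is either a unit (gcd with 1445 is 1) or a zero-divisor (gcd > 1). The number of units is φ(1445): factorise 1445 = 5 · 17^2, so φ(1445) = (5 − 1) · (17^2 − 17^1) = 4 · 272 = 1088. The nonzero elements number 1445 − 1 = 1444. Hence the nonzero zero-divisors number 1444 − 1088 = 356.

Final answer: Z/1445Z has 356 nonzero zero-divisors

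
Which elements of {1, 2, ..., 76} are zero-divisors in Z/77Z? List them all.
nonzero zero-divisors of Z/77Z = {7, 11, 14, 21, 22, 28, 33, 35, 42, 44, 49, 55, 56, 63, 66, 70}

An element a ∈ Z/77Z (with a ≠ 0) is a zero-divisor iff gcd(a, 77) > 1 (because a is a unit precisely when gcd(a, n) = 1, and in Z/nZ every nonzero, non-unit element is a zero-divisor). Scan a = 1, ..., 76 and keep those with gcd(a, 77) > 1:
  gcd(7, 77) = 7, gcd(11, 77) = 11, gcd(14, 77) = 7, gcd(21, 77) = 7, gcd(22, 77) = 11, gcd(28, 77) = 7, gcd(33, 77) = 11, gcd(35, 77) = 7, gcd(42, 77) = 7, gcd(44, 77) = 11, gcd(49, 77) = 7, gcd(55, 77) = 11, gcd(56, 77) = 7, gcd(63, 77) = 7, gcd(66, 77) = 11, gcd(70, 77) = 7.
All other a ∈ {1, ..., 76} have gcd(a, 77) = 1 and are units. So the nonzero zero-divisors are exactly the 16 values of a appearing in this scan.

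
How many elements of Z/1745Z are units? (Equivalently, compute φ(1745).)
An element a ∈ Z/1745Z is a unit iff gcd(a, 1745) = 1, so the number of units is φ(1745). φ is multiplicative, with φ(p^e) = p^e − p^(e−1). Factorise 1745 = 5 · 349. Then
  φ(1745) = (5 − 1) · (349 − 1) = 4 · 348 = 1392.

Final answer: Z/1745Z has φ(1745) = 1392 units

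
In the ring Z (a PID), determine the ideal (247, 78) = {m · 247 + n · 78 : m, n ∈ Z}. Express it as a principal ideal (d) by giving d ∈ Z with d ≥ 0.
In the PID Z, (a, b) is generated by gcd(a, b). Compute gcd(247, 78) with the extended Euclidean algorithm, tracking rows (r, s, t) with s·247 + t·78 = r:
  row A: (247, 1, 0)   [1·247 + 0·78 = 247]
  row B: (78, 0, 1)   [0·247 + 1·78 = 78]
  247 = 3·78 + 13   → row C = row A − 3·row B = (13, 1, −3)   [check: 1·247 − 3·78 = 13]
  78 = 6·13 + 0   → remainder 0, stop. gcd = 13 (last nonzero row C).
So gcd(247, 78) = 13, with Bézout identity 1·247 − 3·78 = 13. Containment (⊇): the Bézout identity exhibits 13 as an element of (247, 78), giving (13) ⊆ (247, 78). Containment (⊆): since 13 | 247 and 13 | 78 (247 = 13·19, 78 = 13·6), every Z-linear combination of 247 and 78 is divisible by 13, so (247, 78) ⊆ (13). Therefore (247, 78) = (13), d = 13.

Final answer: (247, 78) = (13); d = 13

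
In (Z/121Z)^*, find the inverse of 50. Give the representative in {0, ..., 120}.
50^(−1) ≡ 46 (mod 121)

Apply the extended Euclidean algorithm to (121, 50), tracking rows (r, s, t) with s·121 + t·50 = r. Each division r_prev = q·r_cur + r_new produces the new row as (previous row) − q·(current row):
  row A: (121, 1, 0)   [1·121 + 0·50 = 121]
  row B: (50, 0, 1)   [0·121 + 1·50 = 50]
  121 = 2·50 + 21   → row C = row A − 2·row B = (21, 1, −2)   [check: 1·121 − 2·50 = 21]
  50 = 2·21 + 8   → row D = row B − 2·row C = (8, −2, 5)   [check: −2·121 + 5·50 = 8]
  21 = 2·8 + 5   → row E = row C − 2·row D = (5, 5, −12)   [check: 5·121 − 12·50 = 5]
  8 = 1·5 + 3   → row F = row D − 1·row E = (3, −7, 17)   [check: −7·121 + 17·50 = 3]
  5 = 1·3 + 2   → row G = row E − 1·row F = (2, 12, −29)   [check: 12·121 − 29·50 = 2]
  3 = 1·2 + 1   → row H = row F − 1·row G = (1, −19, 46)   [check: −19·121 + 46·50 = 1]
  2 = 2·1 + 0   → remainder 0, stop. gcd = 1 (last nonzero row H).
The gcd is 1, so 50 is invertible mod 121. The last nonzero row gives −19·121 + 46·50 = 1, so t = 46. So 50^(−1) ≡ 46 (mod 121). Verify: 50 · 46 = 2300 ≡ 1 (mod 121). ✓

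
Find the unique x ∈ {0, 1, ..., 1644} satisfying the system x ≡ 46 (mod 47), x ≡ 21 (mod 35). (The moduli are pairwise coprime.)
The moduli 47, 35 are pairwise coprime, so by the CRT there is a unique solution mod 47·35 = 1645.
Solve by successive substitution. Start with x ≡ 46 (mod 47).
  Combine with x ≡ 21 (mod 35): write x = 46 + 47·t and require 46 + 47·t ≡ 21 (mod 35), i.e. 47·t ≡ 21 − 46 ≡ 10 (mod 35). Since 47^(−1) ≡ 3 (mod 35) (47 ≡ 12 (mod 35)), t ≡ 3·10 ≡ 30 (mod 35). So x ≡ 46 + 47·30 = 1456 (mod 1645).
Unique solution in [0, 1645): x = 1456.

Final answer: x ≡ 1456 (mod 1645); the representative in [0, 1645) is 1456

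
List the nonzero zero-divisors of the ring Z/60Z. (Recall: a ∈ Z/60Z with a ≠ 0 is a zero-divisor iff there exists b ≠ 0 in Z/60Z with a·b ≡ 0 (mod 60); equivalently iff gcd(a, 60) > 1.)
An element a ∈ Z/60Z (with a ≠ 0) is a zero-divisor iff gcd(a, 60) > 1 (because a is a unit precisely when gcd(a, n) = 1, and in Z/nZ every nonzero, non-unit element is a zero-divisor). Scan a = 1, ..., 59 and keep those with gcd(a, 60) > 1:
  gcd(2, 60) = 2, gcd(3, 60) = 3, gcd(4, 60) = 4, gcd(5, 60) = 5, gcd(6, 60) = 6, gcd(8, 60) = 4, gcd(9, 60) = 3, gcd(10, 60) = 10, gcd(12, 60) = 12, gcd(14, 60) = 2, gcd(15, 60) = 15, gcd(16, 60) = 4, gcd(18, 60) = 6, gcd(20, 60) = 20, gcd(21, 60) = 3, gcd(22, 60) = 2, gcd(24, 60) = 12, gcd(25, 60) = 5, gcd(26, 60) = 2, gcd(27, 60) = 3, gcd(28, 60) = 4, gcd(30, 60) = 30, gcd(32, 60) = 4, gcd(33, 60) = 3, gcd(34, 60) = 2, gcd(35, 60) = 5, gcd(36, 60) = 12, gcd(38, 60) = 2, gcd(39, 60) = 3, gcd(40, 60) = 20, gcd(42, 60) = 6, gcd(44, 60) = 4, gcd(45, 60) = 15, gcd(46, 60) = 2, gcd(48, 60) = 12, gcd(50, 60) = 10, gcd(51, 60) = 3, gcd(52, 60) = 4, gcd(54, 60) = 6, gcd(55, 60) = 5, gcd(56, 60) = 4, gcd(57, 60) = 3, gcd(58, 60) = 2.
All other a ∈ {1, ..., 59} have gcd(a, 60) = 1 and are units. So the nonzero zero-divisors are exactly the 43 values of a appearing in this scan.

Final answer: nonzero zero-divisors of Z/60Z = {2, 3, 4, 5, 6, 8, 9, 10, 12, 14, 15, 16, 18, 20, 21, 22, 24, 25, 26, 27, 28, 30, 32, 33, 34, 35, 36, 38, 39, 40, 42, 44, 45, 46, 48, 50, 51, 52, 54, 55, 56, 57, 58}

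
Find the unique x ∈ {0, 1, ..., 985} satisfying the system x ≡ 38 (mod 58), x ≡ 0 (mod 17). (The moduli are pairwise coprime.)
The moduli 58, 17 are pairwise coprime, so by the CRT there is a unique solution mod 58·17 = 986.
Solve by successive substitution. Start with x ≡ 38 (mod 58).
  Combine with x ≡ 0 (mod 17): write x = 38 + 58·t and require 38 + 58·t ≡ 0 (mod 17), i.e. 58·t ≡ 0 − 38 ≡ 13 (mod 17). Since 58^(−1) ≡ 5 (mod 17) (58 ≡ 7 (mod 17)), t ≡ 5·13 ≡ 14 (mod 17). So x ≡ 38 + 58·14 = 850 (mod 986).
Unique solution in [0, 986): x = 850.

Final answer: x ≡ 850 (mod 986); the representative in [0, 986) is 850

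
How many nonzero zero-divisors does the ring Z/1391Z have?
Z/1391Z has 118 nonzero zero-divisors

In Z/1391Z each nonzero element is either a unit (gcd with 1391 is 1) or a zero-divisor (gcd > 1). The number of units is φ(1391): factorise 1391 = 13 · 107, so φ(1391) = (13 − 1) · (107 − 1) = 12 · 106 = 1272. The nonzero elements number 1391 − 1 = 1390. Hence the nonzero zero-divisors number 1390 − 1272 = 118.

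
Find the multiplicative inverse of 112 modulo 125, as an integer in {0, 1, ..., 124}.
Apply the extended Euclidean algorithm to (125, 112), tracking rows (r, s, t) with s·125 + t·112 = r. Each division r_prev = q·r_cur + r_new produces the new row as (previous row) − q·(current row):
  row A: (125, 1, 0)   [1·125 + 0·112 = 125]
  row B: (112, 0, 1)   [0·125 + 1·112 = 112]
  125 = 1·112 + 13   → row C = row A − 1·row B = (13, 1, −1)   [check: 1·125 − 1·112 = 13]
  112 = 8·13 + 8   → row D = row B − 8·row C = (8, −8, 9)   [check: −8·125 + 9·112 = 8]
  13 = 1·8 + 5   → row E = row C − 1·row D = (5, 9, −10)   [check: 9·125 − 10·112 = 5]
  8 = 1·5 + 3   → row F = row D − 1·row E = (3, −17, 19)   [check: −17·125 + 19·112 = 3]
  5 = 1·3 + 2   → row G = row E − 1·row F = (2, 26, −29)   [check: 26·125 − 29·112 = 2]
  3 = 1·2 + 1   → row H = row F − 1·row G = (1, −43, 48)   [check: −43·125 + 48·112 = 1]
  2 = 2·1 + 0   → remainder 0, stop. gcd = 1 (last nonzero row H).
The gcd is 1, so 112 is invertible mod 125. The last nonzero row gives −43·125 + 48·112 = 1, so t = 48. So 112^(−1) ≡ 48 (mod 125). Verify: 112 · 48 = 5376 ≡ 1 (mod 125). ✓

Final answer: 112^(−1) ≡ 48 (mod 125)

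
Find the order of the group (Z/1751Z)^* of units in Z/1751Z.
|(Z/1751Z)^*| = 1632

(Z/1751Z)^* consists of the classes a with gcd(a, 1751) = 1, so its order is φ(1751). φ is multiplicative, with φ(p^e) = p^e − p^(e−1). Factorise 1751 = 17 · 103. Then
  φ(1751) = (17 − 1) · (103 − 1) = 16 · 102 = 1632.
Thus |(Z/1751Z)^*| = 1632.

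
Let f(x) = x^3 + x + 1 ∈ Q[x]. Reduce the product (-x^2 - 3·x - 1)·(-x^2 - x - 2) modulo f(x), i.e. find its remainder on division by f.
First multiply in Q[x] without reducing: a · b = x^4 + 4·x^3 + 6·x^2 + 7·x + 2. Now divide by f(x) = x^3 + x + 1, eliminating the leading term at each step:
  leading term x^4: subtract (x)·f(x) = x^4 + x^2 + x, leaving 4·x^3 + 5·x^2 + 6·x + 2
  leading term 4·x^3: subtract (4)·f(x) = 4·x^3 + 4·x + 4, leaving 5·x^2 + 2·x - 2
The degree is now < 3, so this is the remainder. Hence a · b ≡ 5·x^2 + 2·x - 2 in Q[x]/(f).

Final answer: a · b ≡ 5·x^2 + 2·x - 2 (mod f(x))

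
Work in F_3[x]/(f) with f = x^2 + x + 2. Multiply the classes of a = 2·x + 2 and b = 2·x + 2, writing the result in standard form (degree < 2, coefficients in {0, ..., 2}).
Multiply as integer polynomials: a · b = 4·x^2 + 8·x + 4. Reducing coefficients mod 3: a · b ≡ x^2 + 2·x + 1. Now divide by f(x) = x^2 + x + 2 in F_3[x], eliminating the leading term at each step:
  leading term x^2: subtract (1)·f(x) = x^2 + x + 2, leaving x + 2 (coefficients mod 3)
The degree is now < 2, so this is the remainder. Hence a · b ≡ x + 2 in F_3[x]/(f).

Final answer: a · b ≡ x + 2 (mod f(x))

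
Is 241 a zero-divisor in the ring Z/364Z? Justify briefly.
NO

gcd(241, 364) = 1, so 241 is a unit in Z/364Z (it has a multiplicative inverse). A unit cannot be a zero-divisor: if 241·b ≡ 0 then multiplying both sides by 241^(−1) gives b ≡ 0. So 241 is not a zero-divisor.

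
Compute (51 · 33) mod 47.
Reduce the factors first: 51 ≡ 4 (mod 47), so 51 · 33 ≡ 4 · 33 (mod 47). 4 · 33 = 132. Dividing by 47: 132 = 2·47 + 38. So (51 · 33) mod 47 = 38.

Final answer: 38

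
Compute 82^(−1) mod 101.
82^(−1) ≡ 85 (mod 101)

Apply the extended Euclidean algorithm to (101, 82), tracking rows (r, s, t) with s·101 + t·82 = r. Each division r_prev = q·r_cur + r_new produces the new row as (previous row) − q·(current row):
  row A: (101, 1, 0)   [1·101 + 0·82 = 101]
  row B: (82, 0, 1)   [0·101 + 1·82 = 82]
  101 = 1·82 + 19   → row C = row A − 1·row B = (19, 1, −1)   [check: 1·101 − 1·82 = 19]
  82 = 4·19 + 6   → row D = row B − 4·row C = (6, −4, 5)   [check: −4·101 + 5·82 = 6]
  19 = 3·6 + 1   → row E = row C − 3·row D = (1, 13, −16)   [check: 13·101 − 16·82 = 1]
  6 = 6·1 + 0   → remainder 0, stop. gcd = 1 (last nonzero row E).
The gcd is 1, so 82 is invertible mod 101. The last nonzero row gives 13·101 − 16·82 = 1, so t = −16. So 82^(−1) ≡ −16 ≡ 85 (mod 101). Verify: 82 · 85 = 6970 ≡ 1 (mod 101). ✓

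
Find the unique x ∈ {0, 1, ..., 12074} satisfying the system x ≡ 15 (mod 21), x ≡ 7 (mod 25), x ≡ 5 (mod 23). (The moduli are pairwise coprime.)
The moduli 21, 25, 23 are pairwise coprime, so by the CRT there is a unique solution mod 21·25·23 = 12075.
Solve by successive substitution. Start with x ≡ 15 (mod 21).
  Combine with x ≡ 7 (mod 25): write x = 15 + 21·t and require 15 + 21·t ≡ 7 (mod 25), i.e. 21·t ≡ 7 − 15 ≡ 17 (mod 25). Since 21^(−1) ≡ 6 (mod 25), t ≡ 6·17 ≡ 2 (mod 25). So x ≡ 15 + 21·2 = 57 (mod 525).
  Combine with x ≡ 5 (mod 23): write x = 57 + 525·t and require 57 + 525·t ≡ 5 (mod 23), i.e. 525·t ≡ 5 − 57 ≡ 17 (mod 23). Since 525^(−1) ≡ 17 (mod 23) (525 ≡ 19 (mod 23)), t ≡ 17·17 ≡ 13 (mod 23). So x ≡ 57 + 525·13 = 6882 (mod 12075).
Unique solution in [0, 12075): x = 6882.

Final answer: x ≡ 6882 (mod 12075); the representative in [0, 12075) is 6882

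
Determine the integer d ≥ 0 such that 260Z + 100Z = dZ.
In the PID Z, (a, b) is generated by gcd(a, b). Compute gcd(260, 100) with the extended Euclidean algorithm, tracking rows (r, s, t) with s·260 + t·100 = r:
  row A: (260, 1, 0)   [1·260 + 0·100 = 260]
  row B: (100, 0, 1)   [0·260 + 1·100 = 100]
  260 = 2·100 + 60   → row C = row A − 2·row B = (60, 1, −2)   [check: 1·260 − 2·100 = 60]
  100 = 1·60 + 40   → row D = row B − 1·row C = (40, −1, 3)   [check: −1·260 + 3·100 = 40]
  60 = 1·40 + 20   → row E = row C − 1·row D = (20, 2, −5)   [check: 2·260 − 5·100 = 20]
  40 = 2·20 + 0   → remainder 0, stop. gcd = 20 (last nonzero row E).
So gcd(260, 100) = 20, with Bézout identity 2·260 − 5·100 = 20. Containment (⊇): the Bézout identity exhibits 20 as an element of (260, 100), giving (20) ⊆ (260, 100). Containment (⊆): since 20 | 260 and 20 | 100 (260 = 20·13, 100 = 20·5), every Z-linear combination of 260 and 100 is divisible by 20, so (260, 100) ⊆ (20). Therefore (260, 100) = (20), d = 20.

Final answer: (260, 100) = (20); d = 20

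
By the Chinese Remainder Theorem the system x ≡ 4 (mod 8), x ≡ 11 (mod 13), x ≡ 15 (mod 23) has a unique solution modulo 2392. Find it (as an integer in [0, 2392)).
The moduli 8, 13, 23 are pairwise coprime, so by the CRT there is a unique solution mod 8·13·23 = 2392.
Solve by successive substitution. Start with x ≡ 4 (mod 8).
  Combine with x ≡ 11 (mod 13): write x = 4 + 8·t and require 4 + 8·t ≡ 11 (mod 13), i.e. 8·t ≡ 11 − 4 ≡ 7 (mod 13). Since 8^(−1) ≡ 5 (mod 13), t ≡ 5·7 ≡ 9 (mod 13). So x ≡ 4 + 8·9 = 76 (mod 104).
  Combine with x ≡ 15 (mod 23): write x = 76 + 104·t and require 76 + 104·t ≡ 15 (mod 23), i.e. 104·t ≡ 15 − 76 ≡ 8 (mod 23). Since 104^(−1) ≡ 2 (mod 23) (104 ≡ 12 (mod 23)), t ≡ 2·8 ≡ 16 (mod 23). So x ≡ 76 + 104·16 = 1740 (mod 2392).
Unique solution in [0, 2392): x = 1740.

Final answer: x ≡ 1740 (mod 2392); the representative in [0, 2392) is 1740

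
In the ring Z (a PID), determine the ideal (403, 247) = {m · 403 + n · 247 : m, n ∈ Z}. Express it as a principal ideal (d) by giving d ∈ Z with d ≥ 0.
(403, 247) = (13); d = 13

In the PID Z, (a, b) is generated by gcd(a, b). Compute gcd(403, 247) with the extended Euclidean algorithm, tracking rows (r, s, t) with s·403 + t·247 = r:
  row A: (403, 1, 0)   [1·403 + 0·247 = 403]
  row B: (247, 0, 1)   [0·403 + 1·247 = 247]
  403 = 1·247 + 156   → row C = row A − 1·row B = (156, 1, −1)   [check: 1·403 − 1·247 = 156]
  247 = 1·156 + 91   → row D = row B − 1·row C = (91, −1, 2)   [check: −1·403 + 2·247 = 91]
  156 = 1·91 + 65   → row E = row C − 1·row D = (65, 2, −3)   [check: 2·403 − 3·247 = 65]
  91 = 1·65 + 26   → row F = row D − 1·row E = (26, −3, 5)   [check: −3·403 + 5·247 = 26]
  65 = 2·26 + 13   → row G = row E − 2·row F = (13, 8, −13)   [check: 8·403 − 13·247 = 13]
  26 = 2·13 + 0   → remainder 0, stop. gcd = 13 (last nonzero row G).
So gcd(403, 247) = 13, with Bézout identity 8·403 − 13·247 = 13. Containment (⊇): the Bézout identity exhibits 13 as an element of (403, 247), giving (13) ⊆ (403, 247). Containment (⊆): since 13 | 403 and 13 | 247 (403 = 13·31, 247 = 13·19), every Z-linear combination of 403 and 247 is divisible by 13, so (403, 247) ⊆ (13). Therefore (403, 247) = (13), d = 13.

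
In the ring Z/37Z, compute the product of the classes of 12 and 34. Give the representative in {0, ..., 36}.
1

Both factors are already reduced mod 37. 12 · 34 = 408. Dividing by 37: 408 = 11·37 + 1. So (12 · 34) mod 37 = 1.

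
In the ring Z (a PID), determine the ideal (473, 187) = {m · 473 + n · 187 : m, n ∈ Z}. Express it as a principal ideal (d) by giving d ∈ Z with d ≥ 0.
In the PID Z, (a, b) is generated by gcd(a, b). Compute gcd(473, 187) with the extended Euclidean algorithm, tracking rows (r, s, t) with s·473 + t·187 = r:
  row A: (473, 1, 0)   [1·473 + 0·187 = 473]
  row B: (187, 0, 1)   [0·473 + 1·187 = 187]
  473 = 2·187 + 99   → row C = row A − 2·row B = (99, 1, −2)   [check: 1·473 − 2·187 = 99]
  187 = 1·99 + 88   → row D = row B − 1·row C = (88, −1, 3)   [check: −1·473 + 3·187 = 88]
  99 = 1·88 + 11   → row E = row C − 1·row D = (11, 2, −5)   [check: 2·473 − 5·187 = 11]
  88 = 8·11 + 0   → remainder 0, stop. gcd = 11 (last nonzero row E).
So gcd(473, 187) = 11, with Bézout identity 2·473 − 5·187 = 11. Containment (⊇): the Bézout identity exhibits 11 as an element of (473, 187), giving (11) ⊆ (473, 187). Containment (⊆): since 11 | 473 and 11 | 187 (473 = 11·43, 187 = 11·17), every Z-linear combination of 473 and 187 is divisible by 11, so (473, 187) ⊆ (11). Therefore (473, 187) = (11), d = 11.

Final answer: (473, 187) = (11); d = 11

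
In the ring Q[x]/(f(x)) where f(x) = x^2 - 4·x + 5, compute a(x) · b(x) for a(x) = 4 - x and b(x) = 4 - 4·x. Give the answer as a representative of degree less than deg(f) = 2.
a · b ≡ -4·x - 4 (mod f(x))

First multiply in Q[x] without reducing: a · b = 4·x^2 - 20·x + 16. Now divide by f(x) = x^2 - 4·x + 5, eliminating the leading term at each step:
  leading term 4·x^2: subtract (4)·f(x) = 4·x^2 - 16·x + 20, leaving -4·x - 4
The degree is now < 2, so this is the remainder. Hence a · b ≡ -4·x - 4 in Q[x]/(f).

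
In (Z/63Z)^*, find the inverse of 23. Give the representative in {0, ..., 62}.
Apply the extended Euclidean algorithm to (63, 23), tracking rows (r, s, t) with s·63 + t·23 = r. Each division r_prev = q·r_cur + r_new produces the new row as (previous row) − q·(current row):
  row A: (63, 1, 0)   [1·63 + 0·23 = 63]
  row B: (23, 0, 1)   [0·63 + 1·23 = 23]
  63 = 2·23 + 17   → row C = row A − 2·row B = (17, 1, −2)   [check: 1·63 − 2·23 = 17]
  23 = 1·17 + 6   → row D = row B − 1·row C = (6, −1, 3)   [check: −1·63 + 3·23 = 6]
  17 = 2·6 + 5   → row E = row C − 2·row D = (5, 3, −8)   [check: 3·63 − 8·23 = 5]
  6 = 1·5 + 1   → row F = row D − 1·row E = (1, −4, 11)   [check: −4·63 + 11·23 = 1]
  5 = 5·1 + 0   → remainder 0, stop. gcd = 1 (last nonzero row F).
The gcd is 1, so 23 is invertible mod 63. The last nonzero row gives −4·63 + 11·23 = 1, so t = 11. So 23^(−1) ≡ 11 (mod 63). Verify: 23 · 11 = 253 ≡ 1 (mod 63). ✓

Final answer: 23^(−1) ≡ 11 (mod 63)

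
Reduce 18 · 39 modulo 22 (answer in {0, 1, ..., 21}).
20

Reduce the factors first: 39 ≡ 17 (mod 22), so 18 · 39 ≡ 18 · 17 (mod 22). 18 · 17 = 306. Dividing by 22: 306 = 13·22 + 20. So (18 · 39) mod 22 = 20.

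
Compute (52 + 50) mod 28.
18

Reduce the summands first: 52 ≡ 24, 50 ≡ 22 (mod 28), so 52 + 50 ≡ 24 + 22 (mod 28). 24 + 22 = 46; 46 = 1·28 + 18, so (52 + 50) mod 28 = 18.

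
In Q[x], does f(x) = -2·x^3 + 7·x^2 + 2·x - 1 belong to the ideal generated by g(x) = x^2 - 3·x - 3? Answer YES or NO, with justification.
NO

In Q[x] the ideal (g) consists of all multiples of g, so f ∈ (g) iff g | f, i.e. iff the remainder of f on division by g is 0. Divide f by g (g is monic, so eliminate the leading term of the running remainder at each step):
  leading term -2·x^3: subtract (-2·x)·g(x) = -2·x^3 + 6·x^2 + 6·x, leaving x^2 - 4·x - 1
  leading term x^2: subtract (1)·g(x) = x^2 - 3·x - 3, leaving 2 - x
The remainder r(x) = 2 - x ≠ 0 (and deg r < deg g), so g ∤ f, i.e. f ∉ (g).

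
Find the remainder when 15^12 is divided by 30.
Use repeated squaring. Binary(12) = 1100. Walk through the bits of the exponent 12 left-to-right: at each bit after the leading one, square the running value, then multiply by 15 if the bit is 1 (always reducing mod 30):
  bit 1 = 1 (leading): start with 15.
  bit 2 = 1: square 15^2 = 225 ≡ 15; bit is 1, so multiply 15·15 = 225 ≡ 15 (mod 30).
  bit 3 = 0: square 15^2 = 225 ≡ 15 (mod 30).
  bit 4 = 0: square 15^2 = 225 ≡ 15 (mod 30).
Final value: 15^12 ≡ 15 (mod 30).

Final answer: 15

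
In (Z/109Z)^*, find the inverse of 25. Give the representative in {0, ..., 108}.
25^(−1) ≡ 48 (mod 109)

Apply the extended Euclidean algorithm to (109, 25), tracking rows (r, s, t) with s·109 + t·25 = r. Each division r_prev = q·r_cur + r_new produces the new row as (previous row) − q·(current row):
  row A: (109, 1, 0)   [1·109 + 0·25 = 109]
  row B: (25, 0, 1)   [0·109 + 1·25 = 25]
  109 = 4·25 + 9   → row C = row A − 4·row B = (9, 1, −4)   [check: 1·109 − 4·25 = 9]
  25 = 2·9 + 7   → row D = row B − 2·row C = (7, −2, 9)   [check: −2·109 + 9·25 = 7]
  9 = 1·7 + 2   → row E = row C − 1·row D = (2, 3, −13)   [check: 3·109 − 13·25 = 2]
  7 = 3·2 + 1   → row F = row D − 3·row E = (1, −11, 48)   [check: −11·109 + 48·25 = 1]
  2 = 2·1 + 0   → remainder 0, stop. gcd = 1 (last nonzero row F).
The gcd is 1, so 25 is invertible mod 109. The last nonzero row gives −11·109 + 48·25 = 1, so t = 48. So 25^(−1) ≡ 48 (mod 109). Verify: 25 · 48 = 1200 ≡ 1 (mod 109). ✓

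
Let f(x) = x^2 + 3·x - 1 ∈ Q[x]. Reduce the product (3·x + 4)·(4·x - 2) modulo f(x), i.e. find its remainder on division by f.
First multiply in Q[x] without reducing: a · b = 12·x^2 + 10·x - 8. Now divide by f(x) = x^2 + 3·x - 1, eliminating the leading term at each step:
  leading term 12·x^2: subtract (12)·f(x) = 12·x^2 + 36·x - 12, leaving 4 - 26·x
The degree is now < 2, so this is the remainder. Hence a · b ≡ 4 - 26·x in Q[x]/(f).

Final answer: a · b ≡ 4 - 26·x (mod f(x))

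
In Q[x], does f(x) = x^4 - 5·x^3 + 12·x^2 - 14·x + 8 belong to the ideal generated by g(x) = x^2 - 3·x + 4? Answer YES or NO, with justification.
In Q[x] the ideal (g) consists of all multiples of g, so f ∈ (g) iff g | f, i.e. iff the remainder of f on division by g is 0. Divide f by g (g is monic, so eliminate the leading term of the running remainder at each step):
  leading term x^4: subtract (x^2)·g(x) = x^4 - 3·x^3 + 4·x^2, leaving -2·x^3 + 8·x^2 - 14·x + 8
  leading term -2·x^3: subtract (-2·x)·g(x) = -2·x^3 + 6·x^2 - 8·x, leaving 2·x^2 - 6·x + 8
  leading term 2·x^2: subtract (2)·g(x) = 2·x^2 - 6·x + 8, leaving 0
The remainder is 0, so f(x) = g(x) · h(x) with h(x) = x^2 - 2·x + 2. Hence g | f, i.e. f ∈ (g).

Final answer: YES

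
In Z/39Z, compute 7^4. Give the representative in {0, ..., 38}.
Use repeated squaring. Binary(4) = 100. Walk through the bits of the exponent 4 left-to-right: at each bit after the leading one, square the running value, then multiply by 7 if the bit is 1 (always reducing mod 39):
  bit 1 = 1 (leading): start with 7.
  bit 2 = 0: square 7^2 = 49 ≡ 10 (mod 39).
  bit 3 = 0: square 10^2 = 100 ≡ 22 (mod 39).
Final value: 7^4 ≡ 22 (mod 39).

Final answer: 22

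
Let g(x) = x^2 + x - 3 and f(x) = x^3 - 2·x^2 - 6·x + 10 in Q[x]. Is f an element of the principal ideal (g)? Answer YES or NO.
In Q[x] the ideal (g) consists of all multiples of g, so f ∈ (g) iff g | f, i.e. iff the remainder of f on division by g is 0. Divide f by g (g is monic, so eliminate the leading term of the running remainder at each step):
  leading term x^3: subtract (x)·g(x) = x^3 + x^2 - 3·x, leaving -3·x^2 - 3·x + 10
  leading term -3·x^2: subtract (-3)·g(x) = -3·x^2 - 3·x + 9, leaving 1
The remainder r(x) = 1 ≠ 0 (and deg r < deg g), so g ∤ f, i.e. f ∉ (g).

Final answer: NO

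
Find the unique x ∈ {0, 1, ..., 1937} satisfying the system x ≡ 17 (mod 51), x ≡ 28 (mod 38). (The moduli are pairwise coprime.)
x ≡ 1700 (mod 1938); the representative in [0, 1938) is 1700

The moduli 51, 38 are pairwise coprime, so by the CRT there is a unique solution mod 51·38 = 1938.
Solve by successive substitution. Start with x ≡ 17 (mod 51).
  Combine with x ≡ 28 (mod 38): write x = 17 + 51·t and require 17 + 51·t ≡ 28 (mod 38), i.e. 51·t ≡ 28 − 17 ≡ 11 (mod 38). Since 51^(−1) ≡ 3 (mod 38) (51 ≡ 13 (mod 38)), t ≡ 3·11 ≡ 33 (mod 38). So x ≡ 17 + 51·33 = 1700 (mod 1938).
Unique solution in [0, 1938): x = 1700.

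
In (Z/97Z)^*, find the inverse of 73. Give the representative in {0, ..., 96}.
73^(−1) ≡ 4 (mod 97)

Apply the extended Euclidean algorithm to (97, 73), tracking rows (r, s, t) with s·97 + t·73 = r. Each division r_prev = q·r_cur + r_new produces the new row as (previous row) − q·(current row):
  row A: (97, 1, 0)   [1·97 + 0·73 = 97]
  row B: (73, 0, 1)   [0·97 + 1·73 = 73]
  97 = 1·73 + 24   → row C = row A − 1·row B = (24, 1, −1)   [check: 1·97 − 1·73 = 24]
  73 = 3·24 + 1   → row D = row B − 3·row C = (1, −3, 4)   [check: −3·97 + 4·73 = 1]
  24 = 24·1 + 0   → remainder 0, stop. gcd = 1 (last nonzero row D).
The gcd is 1, so 73 is invertible mod 97. The last nonzero row gives −3·97 + 4·73 = 1, so t = 4. So 73^(−1) ≡ 4 (mod 97). Verify: 73 · 4 = 292 ≡ 1 (mod 97). ✓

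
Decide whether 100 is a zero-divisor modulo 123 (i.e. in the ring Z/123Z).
NO

gcd(100, 123) = 1, so 100 is a unit in Z/123Z (it has a multiplicative inverse). A unit cannot be a zero-divisor: if 100·b ≡ 0 then multiplying both sides by 100^(−1) gives b ≡ 0. So 100 is not a zero-divisor.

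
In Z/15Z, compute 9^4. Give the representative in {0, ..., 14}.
Use repeated squaring. Binary(4) = 100. Walk through the bits of the exponent 4 left-to-right: at each bit after the leading one, square the running value, then multiply by 9 if the bit is 1 (always reducing mod 15):
  bit 1 = 1 (leading): start with 9.
  bit 2 = 0: square 9^2 = 81 ≡ 6 (mod 15).
  bit 3 = 0: square 6^2 = 36 ≡ 6 (mod 15).
Final value: 9^4 ≡ 6 (mod 15).

Final answer: 6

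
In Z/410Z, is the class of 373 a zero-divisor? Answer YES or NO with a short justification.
NO

gcd(373, 410) = 1, so 373 is a unit in Z/410Z (it has a multiplicative inverse). A unit cannot be a zero-divisor: if 373·b ≡ 0 then multiplying both sides by 373^(−1) gives b ≡ 0. So 373 is not a zero-divisor.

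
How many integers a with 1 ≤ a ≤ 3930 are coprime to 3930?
The number of a ∈ {1, ..., 3930} with gcd(a, 3930) = 1 is by definition Euler's totient φ(3930). φ is multiplicative, with φ(p^e) = p^e − p^(e−1). Factorise 3930 = 2 · 3 · 5 · 131. Then
  φ(3930) = (2 − 1) · (3 − 1) · (5 − 1) · (131 − 1) = 1 · 2 · 4 · 130 = 1040.
So there are 1040 such integers.

Final answer: 1040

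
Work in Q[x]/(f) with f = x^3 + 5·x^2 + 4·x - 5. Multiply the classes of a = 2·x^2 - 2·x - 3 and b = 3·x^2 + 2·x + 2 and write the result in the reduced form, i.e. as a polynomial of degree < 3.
a · b ≡ 127·x^2 + 148·x - 166 (mod f(x))

First multiply in Q[x] without reducing: a · b = 6·x^4 - 2·x^3 - 9·x^2 - 10·x - 6. Now divide by f(x) = x^3 + 5·x^2 + 4·x - 5, eliminating the leading term at each step:
  leading term 6·x^4: subtract (6·x)·f(x) = 6·x^4 + 30·x^3 + 24·x^2 - 30·x, leaving -32·x^3 - 33·x^2 + 20·x - 6
  leading term -32·x^3: subtract (-32)·f(x) = -32·x^3 - 160·x^2 - 128·x + 160, leaving 127·x^2 + 148·x - 166
The degree is now < 3, so this is the remainder. Hence a · b ≡ 127·x^2 + 148·x - 166 in Q[x]/(f).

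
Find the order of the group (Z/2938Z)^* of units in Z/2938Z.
(Z/2938Z)^* consists of the classes a with gcd(a, 2938) = 1, so its order is φ(2938). φ is multiplicative, with φ(p^e) = p^e − p^(e−1). Factorise 2938 = 2 · 13 · 113. Then
  φ(2938) = (2 − 1) · (13 − 1) · (113 − 1) = 1 · 12 · 112 = 1344.
Thus |(Z/2938Z)^*| = 1344.

Final answer: |(Z/2938Z)^*| = 1344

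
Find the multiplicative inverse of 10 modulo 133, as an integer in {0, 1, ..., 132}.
Apply the extended Euclidean algorithm to (133, 10), tracking rows (r, s, t) with s·133 + t·10 = r. Each division r_prev = q·r_cur + r_new produces the new row as (previous row) − q·(current row):
  row A: (133, 1, 0)   [1·133 + 0·10 = 133]
  row B: (10, 0, 1)   [0·133 + 1·10 = 10]
  133 = 13·10 + 3   → row C = row A − 13·row B = (3, 1, −13)   [check: 1·133 − 13·10 = 3]
  10 = 3·3 + 1   → row D = row B − 3·row C = (1, −3, 40)   [check: −3·133 + 40·10 = 1]
  3 = 3·1 + 0   → remainder 0, stop. gcd = 1 (last nonzero row D).
The gcd is 1, so 10 is invertible mod 133. The last nonzero row gives −3·133 + 40·10 = 1, so t = 40. So 10^(−1) ≡ 40 (mod 133). Verify: 10 · 40 = 400 ≡ 1 (mod 133). ✓

Final answer: 10^(−1) ≡ 40 (mod 133)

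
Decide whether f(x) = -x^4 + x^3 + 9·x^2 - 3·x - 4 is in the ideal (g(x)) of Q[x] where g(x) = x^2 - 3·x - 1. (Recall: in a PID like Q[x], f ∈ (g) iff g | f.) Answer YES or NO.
In Q[x] the ideal (g) consists of all multiples of g, so f ∈ (g) iff g | f, i.e. iff the remainder of f on division by g is 0. Divide f by g (g is monic, so eliminate the leading term of the running remainder at each step):
  leading term -x^4: subtract (-x^2)·g(x) = -x^4 + 3·x^3 + x^2, leaving -2·x^3 + 8·x^2 - 3·x - 4
  leading term -2·x^3: subtract (-2·x)·g(x) = -2·x^3 + 6·x^2 + 2·x, leaving 2·x^2 - 5·x - 4
  leading term 2·x^2: subtract (2)·g(x) = 2·x^2 - 6·x - 2, leaving x - 2
The remainder r(x) = x - 2 ≠ 0 (and deg r < deg g), so g ∤ f, i.e. f ∉ (g).

Final answer: NO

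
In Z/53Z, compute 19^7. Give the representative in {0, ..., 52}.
27

Use repeated squaring. Binary(7) = 111. Walk through the bits of the exponent 7 left-to-right: at each bit after the leading one, square the running value, then multiply by 19 if the bit is 1 (always reducing mod 53):
  bit 1 = 1 (leading): start with 19.
  bit 2 = 1: square 19^2 = 361 ≡ 43; bit is 1, so multiply 43·19 = 817 ≡ 22 (mod 53).
  bit 3 = 1: square 22^2 = 484 ≡ 7; bit is 1, so multiply 7·19 = 133 ≡ 27 (mod 53).
Final value: 19^7 ≡ 27 (mod 53).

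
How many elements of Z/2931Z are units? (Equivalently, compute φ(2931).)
An element a ∈ Z/2931Z is a unit iff gcd(a, 2931) = 1, so the number of units is φ(2931). φ is multiplicative, with φ(p^e) = p^e − p^(e−1). Factorise 2931 = 3 · 977. Then
  φ(2931) = (3 − 1) · (977 − 1) = 2 · 976 = 1952.

Final answer: Z/2931Z has φ(2931) = 1952 units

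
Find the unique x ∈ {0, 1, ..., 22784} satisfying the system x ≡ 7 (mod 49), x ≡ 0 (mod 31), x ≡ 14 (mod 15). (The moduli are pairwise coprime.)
The moduli 49, 31, 15 are pairwise coprime, so by the CRT there is a unique solution mod 49·31·15 = 22785.
Solve by successive substitution. Start with x ≡ 7 (mod 49).
  Combine with x ≡ 0 (mod 31): write x = 7 + 49·t and require 7 + 49·t ≡ 0 (mod 31), i.e. 49·t ≡ 0 − 7 ≡ 24 (mod 31). Since 49^(−1) ≡ 19 (mod 31) (49 ≡ 18 (mod 31)), t ≡ 19·24 ≡ 22 (mod 31). So x ≡ 7 + 49·22 = 1085 (mod 1519).
  Combine with x ≡ 14 (mod 15): write x = 1085 + 1519·t and require 1085 + 1519·t ≡ 14 (mod 15), i.e. 1519·t ≡ 14 − 1085 ≡ 9 (mod 15). Since 1519^(−1) ≡ 4 (mod 15) (1519 ≡ 4 (mod 15)), t ≡ 4·9 ≡ 6 (mod 15). So x ≡ 1085 + 1519·6 = 10199 (mod 22785).
Unique solution in [0, 22785): x = 10199.

Final answer: x ≡ 10199 (mod 22785); the representative in [0, 22785) is 10199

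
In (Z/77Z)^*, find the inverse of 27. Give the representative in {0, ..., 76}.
Apply the extended Euclidean algorithm to (77, 27), tracking rows (r, s, t) with s·77 + t·27 = r. Each division r_prev = q·r_cur + r_new produces the new row as (previous row) − q·(current row):
  row A: (77, 1, 0)   [1·77 + 0·27 = 77]
  row B: (27, 0, 1)   [0·77 + 1·27 = 27]
  77 = 2·27 + 23   → row C = row A − 2·row B = (23, 1, −2)   [check: 1·77 − 2·27 = 23]
  27 = 1·23 + 4   → row D = row B − 1·row C = (4, −1, 3)   [check: −1·77 + 3·27 = 4]
  23 = 5·4 + 3   → row E = row C − 5·row D = (3, 6, −17)   [check: 6·77 − 17·27 = 3]
  4 = 1·3 + 1   → row F = row D − 1·row E = (1, −7, 20)   [check: −7·77 + 20·27 = 1]
  3 = 3·1 + 0   → remainder 0, stop. gcd = 1 (last nonzero row F).
The gcd is 1, so 27 is invertible mod 77. The last nonzero row gives −7·77 + 20·27 = 1, so t = 20. So 27^(−1) ≡ 20 (mod 77). Verify: 27 · 20 = 540 ≡ 1 (mod 77). ✓

Final answer: 27^(−1) ≡ 20 (mod 77)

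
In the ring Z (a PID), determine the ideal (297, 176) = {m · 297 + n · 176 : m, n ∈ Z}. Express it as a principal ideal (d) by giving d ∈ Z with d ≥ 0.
In the PID Z, (a, b) is generated by gcd(a, b). Compute gcd(297, 176) with the extended Euclidean algorithm, tracking rows (r, s, t) with s·297 + t·176 = r:
  row A: (297, 1, 0)   [1·297 + 0·176 = 297]
  row B: (176, 0, 1)   [0·297 + 1·176 = 176]
  297 = 1·176 + 121   → row C = row A − 1·row B = (121, 1, −1)   [check: 1·297 − 1·176 = 121]
  176 = 1·121 + 55   → row D = row B − 1·row C = (55, −1, 2)   [check: −1·297 + 2·176 = 55]
  121 = 2·55 + 11   → row E = row C − 2·row D = (11, 3, −5)   [check: 3·297 − 5·176 = 11]
  55 = 5·11 + 0   → remainder 0, stop. gcd = 11 (last nonzero row E).
So gcd(297, 176) = 11, with Bézout identity 3·297 − 5·176 = 11. Containment (⊇): the Bézout identity exhibits 11 as an element of (297, 176), giving (11) ⊆ (297, 176). Containment (⊆): since 11 | 297 and 11 | 176 (297 = 11·27, 176 = 11·16), every Z-linear combination of 297 and 176 is divisible by 11, so (297, 176) ⊆ (11). Therefore (297, 176) = (11), d = 11.

Final answer: (297, 176) = (11); d = 11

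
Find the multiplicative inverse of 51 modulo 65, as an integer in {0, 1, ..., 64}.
51^(−1) ≡ 51 (mod 65)

Apply the extended Euclidean algorithm to (65, 51), tracking rows (r, s, t) with s·65 + t·51 = r. Each division r_prev = q·r_cur + r_new produces the new row as (previous row) − q·(current row):
  row A: (65, 1, 0)   [1·65 + 0·51 = 65]
  row B: (51, 0, 1)   [0·65 + 1·51 = 51]
  65 = 1·51 + 14   → row C = row A − 1·row B = (14, 1, −1)   [check: 1·65 − 1·51 = 14]
  51 = 3·14 + 9   → row D = row B − 3·row C = (9, −3, 4)   [check: −3·65 + 4·51 = 9]
  14 = 1·9 + 5   → row E = row C − 1·row D = (5, 4, −5)   [check: 4·65 − 5·51 = 5]
  9 = 1·5 + 4   → row F = row D − 1·row E = (4, −7, 9)   [check: −7·65 + 9·51 = 4]
  5 = 1·4 + 1   → row G = row E − 1·row F = (1, 11, −14)   [check: 11·65 − 14·51 = 1]
  4 = 4·1 + 0   → remainder 0, stop. gcd = 1 (last nonzero row G).
The gcd is 1, so 51 is invertible mod 65. The last nonzero row gives 11·65 − 14·51 = 1, so t = −14. So 51^(−1) ≡ −14 ≡ 51 (mod 65). Verify: 51 · 51 = 2601 ≡ 1 (mod 65). ✓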